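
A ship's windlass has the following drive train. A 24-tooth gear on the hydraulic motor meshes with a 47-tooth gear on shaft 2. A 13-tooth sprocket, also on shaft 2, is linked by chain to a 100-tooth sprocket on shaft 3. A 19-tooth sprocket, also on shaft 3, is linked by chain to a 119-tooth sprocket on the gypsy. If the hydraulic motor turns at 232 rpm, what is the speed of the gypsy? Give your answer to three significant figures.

gear mesh 47/24 = 1.9583 → 232/1.9583 = 118.47 rpm
chain 100/13 = 7.6923 → 118.47/7.6923 = 15.401 rpm
chain 119/19 = 6.2632 → 15.401/6.2632 = 2.459 rpm

2.46 rpm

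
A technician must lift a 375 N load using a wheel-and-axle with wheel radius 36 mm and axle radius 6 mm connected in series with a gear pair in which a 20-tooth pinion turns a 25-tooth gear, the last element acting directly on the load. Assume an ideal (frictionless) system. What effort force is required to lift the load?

Wheel-and-axle MA = R/r = 36/6 = 6.
Gear pair MA = 25/20 = 1.25.
Combined ideal MA = 6 × 1.25 = 7.5.
Effort = load / MA = 375 / 7.5 = 50 N.

50 N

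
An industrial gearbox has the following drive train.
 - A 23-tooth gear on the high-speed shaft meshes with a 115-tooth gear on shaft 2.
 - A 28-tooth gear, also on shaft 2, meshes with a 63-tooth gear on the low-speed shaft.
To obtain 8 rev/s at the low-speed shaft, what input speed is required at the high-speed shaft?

Overall ratio R = 5 × 2.25 = 11.25.
Required input speed = output speed × R = 8 × 11.25 = 90 rev/s.

90 rev/s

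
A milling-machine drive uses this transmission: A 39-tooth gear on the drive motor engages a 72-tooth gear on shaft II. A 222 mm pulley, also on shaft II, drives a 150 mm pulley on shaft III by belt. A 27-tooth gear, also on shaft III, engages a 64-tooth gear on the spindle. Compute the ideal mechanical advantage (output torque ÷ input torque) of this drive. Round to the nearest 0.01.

2.96

Each stage contributes driven/driver: gear mesh 72/39 = 1.8462, belt 150/222 = 0.67568, gear mesh 64/27 = 2.3704.
Overall: 1.8462 × 0.67568 × 2.3704 = 2.9568.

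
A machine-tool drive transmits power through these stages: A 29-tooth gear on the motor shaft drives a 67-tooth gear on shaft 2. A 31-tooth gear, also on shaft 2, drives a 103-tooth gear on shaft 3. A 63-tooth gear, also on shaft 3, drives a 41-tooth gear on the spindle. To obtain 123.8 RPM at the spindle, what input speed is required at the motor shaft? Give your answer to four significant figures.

618.5 RPM

Overall ratio R = 2.3103 × 3.3226 × 0.65079 = 4.9957.
Required input speed = output speed × R = 123.8 × 4.9957 = 618.47 RPM.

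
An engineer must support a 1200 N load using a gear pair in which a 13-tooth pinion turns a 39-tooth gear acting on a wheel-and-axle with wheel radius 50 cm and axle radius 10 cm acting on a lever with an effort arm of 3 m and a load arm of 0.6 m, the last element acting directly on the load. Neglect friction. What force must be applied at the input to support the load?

Gear pair MA = 39/13 = 3.
Wheel-and-axle MA = R/r = 50/10 = 5.
Lever MA = effort arm / load arm = 3/0.6 = 5.
Combined ideal MA = 3 × 5 × 5 = 75.
Effort = load / MA = 1200 / 75 = 16 N.

16 N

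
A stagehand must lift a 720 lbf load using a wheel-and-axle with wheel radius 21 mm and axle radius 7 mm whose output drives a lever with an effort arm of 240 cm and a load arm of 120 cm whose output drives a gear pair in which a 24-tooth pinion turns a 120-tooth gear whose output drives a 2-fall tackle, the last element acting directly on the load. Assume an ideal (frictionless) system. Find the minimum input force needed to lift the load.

12 lbf

Wheel-and-axle MA = R/r = 21/7 = 3.
Lever MA = effort arm / load arm = 240/120 = 2.
Gear pair MA = 120/24 = 5.
Block-and-tackle MA = number of supporting rope parts = 2.
Combined ideal MA = 3 × 2 × 5 × 2 = 60.
Effort = load / MA = 720 / 60 = 12 lbf.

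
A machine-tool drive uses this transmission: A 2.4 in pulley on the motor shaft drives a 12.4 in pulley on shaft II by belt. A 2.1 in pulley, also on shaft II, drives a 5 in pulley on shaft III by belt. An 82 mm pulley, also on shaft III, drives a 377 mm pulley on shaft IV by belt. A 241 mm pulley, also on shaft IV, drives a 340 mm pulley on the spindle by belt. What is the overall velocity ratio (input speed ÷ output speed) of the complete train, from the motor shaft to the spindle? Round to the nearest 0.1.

79.8

Each stage contributes driven/driver: belt 12.4/2.4 = 5.1667, belt 5/2.1 = 2.381, belt 377/82 = 4.5976, belt 340/241 = 1.4108.
Overall: 5.1667 × 2.381 × 4.5976 × 1.4108 = 79.79.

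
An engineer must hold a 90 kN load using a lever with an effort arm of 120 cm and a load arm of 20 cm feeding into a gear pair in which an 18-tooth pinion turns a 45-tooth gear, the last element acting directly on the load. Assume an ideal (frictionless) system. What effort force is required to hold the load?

6 kN

Lever MA = effort arm / load arm = 120/20 = 6.
Gear pair MA = 45/18 = 2.5.
Combined ideal MA = 6 × 2.5 = 15.
Effort = load / MA = 90 / 15 = 6 kN.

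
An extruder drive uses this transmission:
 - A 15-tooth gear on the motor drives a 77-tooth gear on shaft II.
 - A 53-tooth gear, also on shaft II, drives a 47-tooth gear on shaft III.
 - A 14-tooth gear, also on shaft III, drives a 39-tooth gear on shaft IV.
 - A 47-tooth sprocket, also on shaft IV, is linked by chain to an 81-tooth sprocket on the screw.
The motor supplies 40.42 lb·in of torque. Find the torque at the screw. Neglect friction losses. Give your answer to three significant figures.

Gear mesh: ratio = 77/15 = 5.1333; torque at shaft II = 40.42 × 5.1333 = 207.49 lb·in.
Gear mesh: ratio = 47/53 = 0.88679; torque at shaft III = 207.49 × 0.88679 = 184 lb·in.
Gear mesh: ratio = 39/14 = 2.7857; torque at shaft IV = 184 × 2.7857 = 512.57 lb·in.
Chain: ratio = 81/47 = 1.7234; torque at the screw = 512.57 × 1.7234 = 883.37 lb·in.

883 lb·in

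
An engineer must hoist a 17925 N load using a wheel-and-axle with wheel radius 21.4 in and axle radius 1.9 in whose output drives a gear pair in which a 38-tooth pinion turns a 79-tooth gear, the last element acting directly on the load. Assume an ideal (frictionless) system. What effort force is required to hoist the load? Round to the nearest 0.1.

Wheel-and-axle MA = R/r = 21.4/1.9 = 11.263.
Gear pair MA = 79/38 = 2.0789.
Combined ideal MA = 11.263 × 2.0789 = 23.416.
Effort = load / MA = 17925 / 23.416 = 765.52 N.

765.5 N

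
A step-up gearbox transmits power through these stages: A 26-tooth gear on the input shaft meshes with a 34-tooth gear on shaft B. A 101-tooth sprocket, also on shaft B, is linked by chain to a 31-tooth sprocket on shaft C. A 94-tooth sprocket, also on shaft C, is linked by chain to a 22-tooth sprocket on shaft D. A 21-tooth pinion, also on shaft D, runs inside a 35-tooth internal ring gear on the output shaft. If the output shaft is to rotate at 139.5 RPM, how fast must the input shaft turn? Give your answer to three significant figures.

Overall ratio R = 1.3077 × 0.30693 × 0.23404 × 1.6667 = 0.15656.
Required input speed = output speed × R = 139.5 × 0.15656 = 21.841 RPM.

21.8 RPM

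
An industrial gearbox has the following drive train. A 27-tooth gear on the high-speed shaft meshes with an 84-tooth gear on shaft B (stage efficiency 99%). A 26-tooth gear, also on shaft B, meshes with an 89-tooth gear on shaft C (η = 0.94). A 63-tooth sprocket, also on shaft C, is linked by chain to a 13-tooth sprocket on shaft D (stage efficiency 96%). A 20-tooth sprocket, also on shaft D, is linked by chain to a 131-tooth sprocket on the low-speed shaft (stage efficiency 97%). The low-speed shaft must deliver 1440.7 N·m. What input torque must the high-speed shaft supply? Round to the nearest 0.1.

115.5 N·m

Overall ratio R = 3.1111 × 3.4231 × 0.20635 × 6.55 = 14.394; overall efficiency η = 0.99 × 0.94 × 0.96 × 0.97 = 0.8666.
Input torque = output torque / (R × η) = 1440.7 / (14.394 × 0.8666) = 115.5 N·m.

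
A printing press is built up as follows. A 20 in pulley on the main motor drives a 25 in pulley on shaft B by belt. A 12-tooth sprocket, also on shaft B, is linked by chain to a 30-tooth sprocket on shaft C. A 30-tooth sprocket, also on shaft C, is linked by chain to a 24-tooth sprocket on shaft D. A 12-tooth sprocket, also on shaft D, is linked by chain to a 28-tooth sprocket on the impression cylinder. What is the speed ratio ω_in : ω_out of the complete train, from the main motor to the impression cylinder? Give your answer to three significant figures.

Each stage contributes driven/driver: belt 25/20 = 1.25, chain 30/12 = 2.5, chain 24/30 = 0.8, chain 28/12 = 2.3333.
Overall: 1.25 × 2.5 × 0.8 × 2.3333 = 5.8333.

5.83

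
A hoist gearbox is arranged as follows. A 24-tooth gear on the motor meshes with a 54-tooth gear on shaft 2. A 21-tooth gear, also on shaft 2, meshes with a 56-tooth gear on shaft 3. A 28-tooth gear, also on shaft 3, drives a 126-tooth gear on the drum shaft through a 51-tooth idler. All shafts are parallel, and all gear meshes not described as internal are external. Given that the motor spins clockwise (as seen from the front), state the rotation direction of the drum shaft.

the motor → shaft 2: external mesh, 1 reversal → CCW.
shaft 2 → shaft 3: external mesh, 1 reversal → CW.
shaft 3 → the drum shaft: driver → idler → driven is 2 external meshes, 2 reversals → CW.
4 reversals in total — an even number — so the drum shaft turns the same way as the motor.

clockwise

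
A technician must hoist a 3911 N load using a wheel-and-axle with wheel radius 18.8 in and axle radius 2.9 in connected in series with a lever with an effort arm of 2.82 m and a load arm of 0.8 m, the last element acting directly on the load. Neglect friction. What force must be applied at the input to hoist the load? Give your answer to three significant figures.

171 N

Wheel-and-axle MA = R/r = 18.8/2.9 = 6.4828.
Lever MA = effort arm / load arm = 2.82/0.8 = 3.525.
Combined ideal MA = 6.4828 × 3.525 = 22.852.
Effort = load / MA = 3911 / 22.852 = 171.15 N.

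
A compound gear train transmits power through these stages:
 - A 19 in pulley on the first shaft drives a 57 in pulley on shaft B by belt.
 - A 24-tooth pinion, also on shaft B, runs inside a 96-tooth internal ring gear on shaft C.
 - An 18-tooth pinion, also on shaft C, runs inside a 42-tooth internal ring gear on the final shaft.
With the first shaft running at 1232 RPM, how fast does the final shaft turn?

44 RPM

the first shaft → shaft B (belt, 57/19): 1232 ÷ 3 = 410.67 RPM
shaft B → shaft C (internal gear, 96/24): 410.67 ÷ 4 = 102.67 RPM
shaft C → the final shaft (internal gear, 42/18): 102.67 ÷ 2.3333 = 44 RPM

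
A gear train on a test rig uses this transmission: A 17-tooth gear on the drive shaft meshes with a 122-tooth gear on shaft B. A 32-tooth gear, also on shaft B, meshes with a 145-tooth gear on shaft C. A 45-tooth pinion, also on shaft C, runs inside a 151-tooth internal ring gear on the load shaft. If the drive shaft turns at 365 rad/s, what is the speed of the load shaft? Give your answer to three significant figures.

Gear mesh: ratio = 122/17 = 7.1765, so shaft B turns at 365 / 7.1765 = 50.861 rad/s.
Gear mesh: ratio = 145/32 = 4.5312, so shaft C turns at 50.861 / 4.5312 = 11.224 rad/s.
Internal gear: ratio = 151/45 = 3.3556, so the load shaft turns at 11.224 / 3.3556 = 3.345 rad/s.

3.35 rad/s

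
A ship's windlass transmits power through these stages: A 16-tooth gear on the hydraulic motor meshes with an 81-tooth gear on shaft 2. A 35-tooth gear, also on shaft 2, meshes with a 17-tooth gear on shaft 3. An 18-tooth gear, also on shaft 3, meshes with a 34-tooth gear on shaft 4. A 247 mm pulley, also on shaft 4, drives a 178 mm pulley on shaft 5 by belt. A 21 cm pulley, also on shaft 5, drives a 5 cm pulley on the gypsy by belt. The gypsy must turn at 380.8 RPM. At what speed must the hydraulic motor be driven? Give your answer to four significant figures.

Overall ratio R = 5.0625 × 0.48571 × 1.8889 × 0.72065 × 0.2381 = 0.79694.
Required input speed = output speed × R = 380.8 × 0.79694 = 303.48 RPM.

303.5 RPM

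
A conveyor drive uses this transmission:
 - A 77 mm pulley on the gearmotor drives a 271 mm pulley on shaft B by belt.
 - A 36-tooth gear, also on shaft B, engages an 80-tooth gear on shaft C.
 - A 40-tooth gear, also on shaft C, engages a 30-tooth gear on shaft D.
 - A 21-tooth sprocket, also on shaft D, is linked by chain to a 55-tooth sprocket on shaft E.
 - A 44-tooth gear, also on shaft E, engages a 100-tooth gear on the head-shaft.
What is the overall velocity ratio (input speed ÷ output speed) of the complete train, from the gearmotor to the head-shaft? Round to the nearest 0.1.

Each stage contributes driven/driver: belt 271/77 = 3.5195, gear mesh 80/36 = 2.2222, gear mesh 30/40 = 0.75, chain 55/21 = 2.619, gear mesh 100/44 = 2.2727.
Overall: 3.5195 × 2.2222 × 0.75 × 2.619 × 2.2727 = 34.915.

34.9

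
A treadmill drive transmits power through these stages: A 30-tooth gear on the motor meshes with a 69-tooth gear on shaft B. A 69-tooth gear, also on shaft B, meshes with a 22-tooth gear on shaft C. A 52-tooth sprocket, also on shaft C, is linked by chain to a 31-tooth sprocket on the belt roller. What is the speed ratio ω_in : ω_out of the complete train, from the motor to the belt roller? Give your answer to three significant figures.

0.437

Each stage contributes driven/driver: gear mesh 69/30 = 2.3, gear mesh 22/69 = 0.31884, chain 31/52 = 0.59615.
Overall: 2.3 × 0.31884 × 0.59615 = 0.43718.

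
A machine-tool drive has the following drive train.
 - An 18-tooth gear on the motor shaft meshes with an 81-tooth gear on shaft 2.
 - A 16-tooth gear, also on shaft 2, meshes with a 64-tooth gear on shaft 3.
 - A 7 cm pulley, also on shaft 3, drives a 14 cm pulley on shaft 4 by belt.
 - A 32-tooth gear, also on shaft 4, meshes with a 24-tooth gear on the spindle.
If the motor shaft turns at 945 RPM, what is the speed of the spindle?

Gear mesh: ratio = 81/18 = 4.5, so shaft 2 turns at 945 / 4.5 = 210 RPM.
Gear mesh: ratio = 64/16 = 4, so shaft 3 turns at 210 / 4 = 52.5 RPM.
Belt: ratio = 14/7 = 2, so shaft 4 turns at 52.5 / 2 = 26.25 RPM.
Gear mesh: ratio = 24/32 = 0.75, so the spindle turns at 26.25 / 0.75 = 35 RPM.

35 RPM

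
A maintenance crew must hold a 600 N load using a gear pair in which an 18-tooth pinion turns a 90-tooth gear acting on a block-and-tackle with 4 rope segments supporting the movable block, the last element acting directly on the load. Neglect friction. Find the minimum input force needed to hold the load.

30 N

Gear pair MA = 90/18 = 5.
Block-and-tackle MA = number of supporting rope parts = 4.
Combined ideal MA = 5 × 4 = 20.
Effort = load / MA = 600 / 20 = 30 N.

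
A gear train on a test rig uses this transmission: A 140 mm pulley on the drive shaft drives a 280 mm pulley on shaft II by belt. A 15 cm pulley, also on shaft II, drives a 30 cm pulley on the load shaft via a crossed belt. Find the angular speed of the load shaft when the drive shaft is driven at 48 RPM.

the drive shaft → shaft II (belt, 280/140): 48 ÷ 2 = 24 RPM
shaft II → the load shaft (belt, 30/15): 24 ÷ 2 = 12 RPM

12 RPM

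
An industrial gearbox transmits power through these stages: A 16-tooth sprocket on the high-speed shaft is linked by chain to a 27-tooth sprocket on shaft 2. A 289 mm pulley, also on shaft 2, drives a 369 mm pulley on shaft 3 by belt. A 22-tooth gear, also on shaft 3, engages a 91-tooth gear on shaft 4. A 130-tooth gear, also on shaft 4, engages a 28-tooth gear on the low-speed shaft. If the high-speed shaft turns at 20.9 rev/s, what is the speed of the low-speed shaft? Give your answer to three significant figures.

the high-speed shaft → shaft 2 (chain, 27/16): 20.9 ÷ 1.6875 = 12.385 rev/s
shaft 2 → shaft 3 (belt, 369/289): 12.385 ÷ 1.2768 = 9.7001 rev/s
shaft 3 → shaft 4 (gear mesh, 91/22): 9.7001 ÷ 4.1364 = 2.3451 rev/s
shaft 4 → the low-speed shaft (gear mesh, 28/130): 2.3451 ÷ 0.21538 = 10.888 rev/s

10.9 rev/s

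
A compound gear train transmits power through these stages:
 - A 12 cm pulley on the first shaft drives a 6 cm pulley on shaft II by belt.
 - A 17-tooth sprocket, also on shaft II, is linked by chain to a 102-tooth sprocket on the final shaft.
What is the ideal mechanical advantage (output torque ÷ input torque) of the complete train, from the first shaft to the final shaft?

3

Each stage contributes driven/driver: belt 6/12 = 0.5, chain 102/17 = 6.
Overall: 0.5 × 6 = 3.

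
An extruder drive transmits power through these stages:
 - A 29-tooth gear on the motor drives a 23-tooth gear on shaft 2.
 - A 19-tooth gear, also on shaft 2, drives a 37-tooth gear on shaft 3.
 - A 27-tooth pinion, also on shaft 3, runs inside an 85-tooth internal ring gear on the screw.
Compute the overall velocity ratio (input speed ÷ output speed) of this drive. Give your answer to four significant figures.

4.862

Each stage contributes driven/driver: gear mesh 23/29 = 0.7931, gear mesh 37/19 = 1.9474, internal gear 85/27 = 3.1481.
Overall: 0.7931 × 1.9474 × 3.1481 = 4.8622.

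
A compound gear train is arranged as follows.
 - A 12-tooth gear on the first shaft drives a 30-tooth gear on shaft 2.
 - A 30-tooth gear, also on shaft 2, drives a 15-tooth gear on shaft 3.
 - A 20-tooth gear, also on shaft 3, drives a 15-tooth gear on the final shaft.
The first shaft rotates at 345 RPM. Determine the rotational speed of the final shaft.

368 RPM

Gear mesh: ratio = 30/12 = 2.5, so shaft 2 turns at 345 / 2.5 = 138 RPM.
Gear mesh: ratio = 15/30 = 0.5, so shaft 3 turns at 138 / 0.5 = 276 RPM.
Gear mesh: ratio = 15/20 = 0.75, so the final shaft turns at 276 / 0.75 = 368 RPM.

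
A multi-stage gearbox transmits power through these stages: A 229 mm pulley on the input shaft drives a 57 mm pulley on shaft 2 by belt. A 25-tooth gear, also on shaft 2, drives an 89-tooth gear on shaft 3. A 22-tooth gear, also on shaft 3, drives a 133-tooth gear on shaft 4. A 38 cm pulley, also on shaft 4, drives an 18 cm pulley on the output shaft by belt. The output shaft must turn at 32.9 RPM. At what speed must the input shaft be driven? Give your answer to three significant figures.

Overall ratio R = 0.24891 × 3.56 × 6.0455 × 0.47368 = 2.5375.
Required input speed = output speed × R = 32.9 × 2.5375 = 83.484 RPM.

83.5 RPM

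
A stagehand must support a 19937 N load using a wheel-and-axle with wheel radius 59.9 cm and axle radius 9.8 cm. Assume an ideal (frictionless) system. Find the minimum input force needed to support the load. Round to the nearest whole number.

3262 N

Wheel-and-axle MA = R/r = 59.9/9.8 = 6.1122.
Effort = load / MA = 19937 / 6.1122 = 3261.8 N.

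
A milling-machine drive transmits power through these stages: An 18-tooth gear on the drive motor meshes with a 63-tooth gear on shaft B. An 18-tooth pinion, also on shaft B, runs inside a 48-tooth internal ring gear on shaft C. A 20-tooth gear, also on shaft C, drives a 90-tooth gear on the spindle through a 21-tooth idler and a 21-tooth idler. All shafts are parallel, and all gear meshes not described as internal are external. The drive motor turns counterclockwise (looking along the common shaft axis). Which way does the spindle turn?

the drive motor → shaft B: external mesh, 1 reversal → CW.
shaft B → shaft C: internal mesh, same direction → CW.
shaft C → the spindle: driver → idler → idler → driven is 3 external meshes, 3 reversals → CCW.
4 reversals in total — an even number — so the spindle turns the same way as the drive motor.

counterclockwise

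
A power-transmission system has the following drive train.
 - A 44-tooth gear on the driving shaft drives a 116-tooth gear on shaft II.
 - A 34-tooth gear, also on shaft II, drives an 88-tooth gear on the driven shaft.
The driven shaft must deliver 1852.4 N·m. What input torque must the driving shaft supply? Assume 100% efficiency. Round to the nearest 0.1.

271.5 N·m

Overall ratio R = 2.6364 × 2.5882 = 6.8235.
Input torque = output torque / R = 1852.4 / 6.8235 = 271.47 N·m.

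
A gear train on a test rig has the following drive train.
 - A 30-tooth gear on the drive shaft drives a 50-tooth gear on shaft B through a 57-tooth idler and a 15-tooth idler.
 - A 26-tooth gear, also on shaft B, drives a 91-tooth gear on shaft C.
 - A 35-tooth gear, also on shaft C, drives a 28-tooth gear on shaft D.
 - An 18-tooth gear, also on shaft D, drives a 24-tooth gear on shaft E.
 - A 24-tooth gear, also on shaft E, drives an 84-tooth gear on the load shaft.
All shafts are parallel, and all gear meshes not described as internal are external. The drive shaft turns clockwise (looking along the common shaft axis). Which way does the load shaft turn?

counterclockwise

the drive shaft → shaft B: driver → idler → idler → driven is 3 external meshes, 3 reversals → CCW.
shaft B → shaft C: external mesh, 1 reversal → CW.
shaft C → shaft D: external mesh, 1 reversal → CCW.
shaft D → shaft E: external mesh, 1 reversal → CW.
shaft E → the load shaft: external mesh, 1 reversal → CCW.
7 reversals in total — an odd number — so the load shaft turns opposite to the drive shaft.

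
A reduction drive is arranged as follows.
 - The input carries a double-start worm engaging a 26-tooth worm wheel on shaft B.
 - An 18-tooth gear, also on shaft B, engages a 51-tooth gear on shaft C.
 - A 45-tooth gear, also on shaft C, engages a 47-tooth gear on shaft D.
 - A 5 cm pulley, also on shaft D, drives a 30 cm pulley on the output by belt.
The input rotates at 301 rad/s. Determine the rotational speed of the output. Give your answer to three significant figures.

worm 26/2 = 13 → 301/13 = 23.154 rad/s
gear mesh 51/18 = 2.8333 → 23.154/2.8333 = 8.1719 rad/s
gear mesh 47/45 = 1.0444 → 8.1719/1.0444 = 7.8242 rad/s
belt 30/5 = 6 → 7.8242/6 = 1.304 rad/s

1.30 rad/s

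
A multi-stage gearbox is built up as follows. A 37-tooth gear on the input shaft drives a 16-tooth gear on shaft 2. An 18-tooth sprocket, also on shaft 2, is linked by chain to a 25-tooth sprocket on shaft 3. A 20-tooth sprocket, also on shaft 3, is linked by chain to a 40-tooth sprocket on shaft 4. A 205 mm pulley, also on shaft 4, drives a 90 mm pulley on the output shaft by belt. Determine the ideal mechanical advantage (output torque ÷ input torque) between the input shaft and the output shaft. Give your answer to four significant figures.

Each stage contributes driven/driver: gear mesh 16/37 = 0.43243, chain 25/18 = 1.3889, chain 40/20 = 2, belt 90/205 = 0.43902.
Overall: 0.43243 × 1.3889 × 2 × 0.43902 = 0.52736.

0.5274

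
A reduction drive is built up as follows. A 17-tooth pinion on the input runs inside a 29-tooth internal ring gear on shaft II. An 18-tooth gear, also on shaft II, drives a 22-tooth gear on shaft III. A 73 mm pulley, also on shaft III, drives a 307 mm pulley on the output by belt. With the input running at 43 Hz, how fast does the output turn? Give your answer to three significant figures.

internal gear 29/17 = 1.7059 → 43/1.7059 = 25.207 Hz
gear mesh 22/18 = 1.2222 → 25.207/1.2222 = 20.624 Hz
belt 307/73 = 4.2055 → 20.624/4.2055 = 4.904 Hz

4.90 Hz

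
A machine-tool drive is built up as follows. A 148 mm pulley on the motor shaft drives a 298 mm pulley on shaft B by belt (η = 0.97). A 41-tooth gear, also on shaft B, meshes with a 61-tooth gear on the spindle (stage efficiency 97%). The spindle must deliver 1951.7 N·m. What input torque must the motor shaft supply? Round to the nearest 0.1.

Overall ratio R = 2.0135 × 1.4878 = 2.9957; overall efficiency η = 0.97 × 0.97 = 0.9409.
Input torque = output torque / (R × η) = 1951.7 / (2.9957 × 0.9409) = 692.42 N·m.

692.4 N·m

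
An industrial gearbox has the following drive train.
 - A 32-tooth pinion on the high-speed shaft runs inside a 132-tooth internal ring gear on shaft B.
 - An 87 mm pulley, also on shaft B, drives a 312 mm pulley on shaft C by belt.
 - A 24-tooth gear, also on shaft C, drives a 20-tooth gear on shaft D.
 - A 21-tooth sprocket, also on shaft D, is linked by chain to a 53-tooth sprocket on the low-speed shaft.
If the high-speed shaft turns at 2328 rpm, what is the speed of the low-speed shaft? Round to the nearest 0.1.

74.8 rpm

the high-speed shaft → shaft B (internal gear, 132/32): 2328 ÷ 4.125 = 564.36 rpm
shaft B → shaft C (belt, 312/87): 564.36 ÷ 3.5862 = 157.37 rpm
shaft C → shaft D (gear mesh, 20/24): 157.37 ÷ 0.83333 = 188.84 rpm
shaft D → the low-speed shaft (chain, 53/21): 188.84 ÷ 2.5238 = 74.825 rpm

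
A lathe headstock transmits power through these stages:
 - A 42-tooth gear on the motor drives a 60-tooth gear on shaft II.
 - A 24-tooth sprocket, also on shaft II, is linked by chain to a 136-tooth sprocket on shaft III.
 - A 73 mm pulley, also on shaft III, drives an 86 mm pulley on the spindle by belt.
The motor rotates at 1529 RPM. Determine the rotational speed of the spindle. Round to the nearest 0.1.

the motor → shaft II (gear mesh, 60/42): 1529 ÷ 1.4286 = 1070.3 RPM
shaft II → shaft III (chain, 136/24): 1070.3 ÷ 5.6667 = 188.88 RPM
shaft III → the spindle (belt, 86/73): 188.88 ÷ 1.1781 = 160.33 RPM

160.3 RPM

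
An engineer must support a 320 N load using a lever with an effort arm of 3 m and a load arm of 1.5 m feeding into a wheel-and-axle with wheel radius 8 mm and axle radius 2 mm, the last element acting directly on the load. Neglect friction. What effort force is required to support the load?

40 N

Lever MA = effort arm / load arm = 3/1.5 = 2.
Wheel-and-axle MA = R/r = 8/2 = 4.
Combined ideal MA = 2 × 4 = 8.
Effort = load / MA = 320 / 8 = 40 N.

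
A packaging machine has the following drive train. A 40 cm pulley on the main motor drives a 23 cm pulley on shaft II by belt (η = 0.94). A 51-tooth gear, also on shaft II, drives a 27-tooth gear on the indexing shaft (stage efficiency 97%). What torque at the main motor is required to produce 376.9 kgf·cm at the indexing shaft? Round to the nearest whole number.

Overall ratio R = 0.575 × 0.52941 = 0.30441; overall efficiency η = 0.94 × 0.97 = 0.9118.
Input torque = output torque / (R × η) = 376.9 / (0.30441 × 0.9118) = 1357.9 kgf·cm.

1358 kgf·cm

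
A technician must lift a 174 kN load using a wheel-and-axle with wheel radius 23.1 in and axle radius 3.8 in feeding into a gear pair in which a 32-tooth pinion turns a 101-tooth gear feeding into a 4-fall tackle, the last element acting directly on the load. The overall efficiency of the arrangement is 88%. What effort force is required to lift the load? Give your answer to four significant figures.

Wheel-and-axle MA = R/r = 23.1/3.8 = 6.0789.
Gear pair MA = 101/32 = 3.1562.
Block-and-tackle MA = number of supporting rope parts = 4.
Combined ideal MA = 6.0789 × 3.1562 × 4 = 76.747.
Actual MA = 76.747 × 0.88 = 67.537.
Effort = load / actual MA = 174 / 67.537 = 2.5764 kN.

2.576 kN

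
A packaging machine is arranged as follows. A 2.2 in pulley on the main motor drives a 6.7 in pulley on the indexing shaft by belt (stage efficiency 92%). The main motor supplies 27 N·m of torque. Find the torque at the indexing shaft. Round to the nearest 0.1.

After the belt (6.7/2.2): 27 × 3.0455 × 0.92 = 75.649 N·m

75.6 N·m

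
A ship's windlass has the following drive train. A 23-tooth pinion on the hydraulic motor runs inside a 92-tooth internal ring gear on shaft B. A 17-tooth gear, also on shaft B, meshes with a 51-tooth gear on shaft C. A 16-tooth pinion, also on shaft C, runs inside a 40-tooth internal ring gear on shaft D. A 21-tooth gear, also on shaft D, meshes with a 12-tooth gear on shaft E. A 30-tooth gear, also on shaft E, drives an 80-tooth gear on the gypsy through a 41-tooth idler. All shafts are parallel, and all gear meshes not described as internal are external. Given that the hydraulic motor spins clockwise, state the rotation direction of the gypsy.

clockwise

the hydraulic motor → shaft B: internal mesh, same direction → CW.
shaft B → shaft C: external mesh, 1 reversal → CCW.
shaft C → shaft D: internal mesh, same direction → CCW.
shaft D → shaft E: external mesh, 1 reversal → CW.
shaft E → the gypsy: driver → idler → driven is 2 external meshes, 2 reversals → CW.
4 reversals in total — an even number — so the gypsy turns the same way as the hydraulic motor.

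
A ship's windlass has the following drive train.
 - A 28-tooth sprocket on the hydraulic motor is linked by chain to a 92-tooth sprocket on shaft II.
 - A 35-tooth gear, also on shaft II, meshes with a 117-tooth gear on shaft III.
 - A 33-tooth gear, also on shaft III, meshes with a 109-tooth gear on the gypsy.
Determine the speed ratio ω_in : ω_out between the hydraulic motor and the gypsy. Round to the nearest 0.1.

Each stage contributes driven/driver: chain 92/28 = 3.2857, gear mesh 117/35 = 3.3429, gear mesh 109/33 = 3.303.
Overall: 3.2857 × 3.3429 × 3.303 = 36.279.

36.3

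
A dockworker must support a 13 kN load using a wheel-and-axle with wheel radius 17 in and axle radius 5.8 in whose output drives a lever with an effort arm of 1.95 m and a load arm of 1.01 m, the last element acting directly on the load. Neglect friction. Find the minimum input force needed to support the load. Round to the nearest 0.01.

2.30 kN

Wheel-and-axle MA = R/r = 17/5.8 = 2.931.
Lever MA = effort arm / load arm = 1.95/1.01 = 1.9307.
Combined ideal MA = 2.931 × 1.9307 = 5.6589.
Effort = load / MA = 13 / 5.6589 = 2.2973 kN.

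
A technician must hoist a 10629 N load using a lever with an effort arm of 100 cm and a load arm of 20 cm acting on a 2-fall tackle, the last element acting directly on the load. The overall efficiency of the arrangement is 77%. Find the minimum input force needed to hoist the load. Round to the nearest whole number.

1380 N

Lever MA = effort arm / load arm = 100/20 = 5.
Block-and-tackle MA = number of supporting rope parts = 2.
Combined ideal MA = 5 × 2 = 10.
Actual MA = 10 × 0.77 = 7.7.
Effort = load / actual MA = 10629 / 7.7 = 1380.4 N.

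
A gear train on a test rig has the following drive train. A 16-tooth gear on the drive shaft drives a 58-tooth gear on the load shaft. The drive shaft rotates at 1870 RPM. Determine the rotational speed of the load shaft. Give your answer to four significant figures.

the drive shaft → the load shaft (gear mesh, 58/16): 1870 ÷ 3.625 = 515.86 RPM

515.9 RPM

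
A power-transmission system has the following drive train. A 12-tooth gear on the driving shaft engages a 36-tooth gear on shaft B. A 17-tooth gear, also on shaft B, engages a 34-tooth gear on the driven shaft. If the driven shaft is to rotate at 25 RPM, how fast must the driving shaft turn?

150 RPM

Overall ratio R = 3 × 2 = 6.
Required input speed = output speed × R = 25 × 6 = 150 RPM.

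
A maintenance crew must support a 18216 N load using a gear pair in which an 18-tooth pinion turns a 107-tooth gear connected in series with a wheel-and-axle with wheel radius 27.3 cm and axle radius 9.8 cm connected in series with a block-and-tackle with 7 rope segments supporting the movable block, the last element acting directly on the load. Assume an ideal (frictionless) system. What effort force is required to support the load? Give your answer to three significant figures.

Gear pair MA = 107/18 = 5.9444.
Wheel-and-axle MA = R/r = 27.3/9.8 = 2.7857.
Block-and-tackle MA = number of supporting rope parts = 7.
Combined ideal MA = 5.9444 × 2.7857 × 7 = 115.92.
Effort = load / MA = 18216 / 115.92 = 157.15 N.

157 N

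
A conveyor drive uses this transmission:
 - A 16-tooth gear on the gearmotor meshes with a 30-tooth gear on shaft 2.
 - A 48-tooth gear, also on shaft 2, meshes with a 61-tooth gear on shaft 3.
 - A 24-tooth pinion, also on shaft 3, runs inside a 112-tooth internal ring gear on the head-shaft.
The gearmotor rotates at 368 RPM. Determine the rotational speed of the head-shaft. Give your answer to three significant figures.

Gear mesh: ratio = 30/16 = 1.875, so shaft 2 turns at 368 / 1.875 = 196.27 RPM.
Gear mesh: ratio = 61/48 = 1.2708, so shaft 3 turns at 196.27 / 1.2708 = 154.44 RPM.
Internal gear: ratio = 112/24 = 4.6667, so the head-shaft turns at 154.44 / 4.6667 = 33.094 RPM.

33.1 RPM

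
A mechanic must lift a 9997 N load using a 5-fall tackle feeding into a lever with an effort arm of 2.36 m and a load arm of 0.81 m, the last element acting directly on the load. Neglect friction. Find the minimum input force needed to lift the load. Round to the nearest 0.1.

Block-and-tackle MA = number of supporting rope parts = 5.
Lever MA = effort arm / load arm = 2.36/0.81 = 2.9136.
Combined ideal MA = 5 × 2.9136 = 14.568.
Effort = load / MA = 9997 / 14.568 = 686.23 N.

686.2 N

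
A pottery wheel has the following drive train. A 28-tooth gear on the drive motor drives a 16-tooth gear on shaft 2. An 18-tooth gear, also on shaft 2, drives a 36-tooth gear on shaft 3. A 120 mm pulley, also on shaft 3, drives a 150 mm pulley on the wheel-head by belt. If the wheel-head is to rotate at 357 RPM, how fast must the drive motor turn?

510 RPM

Overall ratio R = 0.57143 × 2 × 1.25 = 1.4286.
Required input speed = output speed × R = 357 × 1.4286 = 510 RPM.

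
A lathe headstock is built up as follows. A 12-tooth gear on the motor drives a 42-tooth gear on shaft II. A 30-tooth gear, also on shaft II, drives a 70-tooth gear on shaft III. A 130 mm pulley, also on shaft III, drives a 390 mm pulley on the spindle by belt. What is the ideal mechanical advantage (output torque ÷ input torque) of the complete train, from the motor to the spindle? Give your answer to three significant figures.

24.5

Each stage contributes driven/driver: gear mesh 42/12 = 3.5, gear mesh 70/30 = 2.3333, belt 390/130 = 3.
Overall: 3.5 × 2.3333 × 3 = 24.5.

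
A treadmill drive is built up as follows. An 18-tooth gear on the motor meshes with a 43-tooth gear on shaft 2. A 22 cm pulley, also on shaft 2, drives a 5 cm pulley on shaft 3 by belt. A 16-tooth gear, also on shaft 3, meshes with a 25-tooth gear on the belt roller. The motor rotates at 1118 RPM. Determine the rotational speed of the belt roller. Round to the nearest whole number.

gear mesh 43/18 = 2.3889 → 1118/2.3889 = 468 RPM
belt 5/22 = 0.22727 → 468/0.22727 = 2059.2 RPM
gear mesh 25/16 = 1.5625 → 2059.2/1.5625 = 1317.9 RPM

1318 RPM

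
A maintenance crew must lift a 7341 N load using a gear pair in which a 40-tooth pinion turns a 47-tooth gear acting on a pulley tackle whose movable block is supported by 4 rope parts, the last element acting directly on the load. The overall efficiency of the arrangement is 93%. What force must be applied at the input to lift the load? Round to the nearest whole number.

Gear pair MA = 47/40 = 1.175.
Block-and-tackle MA = number of supporting rope parts = 4.
Combined ideal MA = 1.175 × 4 = 4.7.
Actual MA = 4.7 × 0.93 = 4.371.
Effort = load / actual MA = 7341 / 4.371 = 1679.5 N.

1679 N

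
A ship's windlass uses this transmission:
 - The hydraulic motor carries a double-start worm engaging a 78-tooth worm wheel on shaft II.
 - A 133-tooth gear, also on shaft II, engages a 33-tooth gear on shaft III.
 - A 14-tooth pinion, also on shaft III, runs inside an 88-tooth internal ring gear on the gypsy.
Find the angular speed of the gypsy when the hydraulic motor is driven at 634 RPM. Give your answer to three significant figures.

10.4 RPM

Worm: ratio = 78/2 = 39, so shaft II turns at 634 / 39 = 16.256 RPM.
Gear mesh: ratio = 33/133 = 0.24812, so shaft III turns at 16.256 / 0.24812 = 65.518 RPM.
Internal gear: ratio = 88/14 = 6.2857, so the gypsy turns at 65.518 / 6.2857 = 10.423 RPM.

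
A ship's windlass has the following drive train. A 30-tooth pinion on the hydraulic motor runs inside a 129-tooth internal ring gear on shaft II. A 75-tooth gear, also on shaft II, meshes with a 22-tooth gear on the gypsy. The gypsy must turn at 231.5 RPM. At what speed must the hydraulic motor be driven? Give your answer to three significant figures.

292 RPM

Overall ratio R = 4.3 × 0.29333 = 1.2613.
Required input speed = output speed × R = 231.5 × 1.2613 = 292 RPM.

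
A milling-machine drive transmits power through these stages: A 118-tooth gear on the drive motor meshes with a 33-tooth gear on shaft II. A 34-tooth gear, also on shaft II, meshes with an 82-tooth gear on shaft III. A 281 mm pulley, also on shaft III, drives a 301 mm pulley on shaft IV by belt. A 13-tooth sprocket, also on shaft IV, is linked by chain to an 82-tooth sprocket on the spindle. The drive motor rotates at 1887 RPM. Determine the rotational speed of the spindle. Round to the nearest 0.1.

Gear mesh: ratio = 33/118 = 0.27966, so shaft II turns at 1887 / 0.27966 = 6747.5 RPM.
Gear mesh: ratio = 82/34 = 2.4118, so shaft III turns at 6747.5 / 2.4118 = 2797.7 RPM.
Belt: ratio = 301/281 = 1.0712, so shaft IV turns at 2797.7 / 1.0712 = 2611.8 RPM.
Chain: ratio = 82/13 = 6.3077, so the spindle turns at 2611.8 / 6.3077 = 414.07 RPM.

414.1 RPM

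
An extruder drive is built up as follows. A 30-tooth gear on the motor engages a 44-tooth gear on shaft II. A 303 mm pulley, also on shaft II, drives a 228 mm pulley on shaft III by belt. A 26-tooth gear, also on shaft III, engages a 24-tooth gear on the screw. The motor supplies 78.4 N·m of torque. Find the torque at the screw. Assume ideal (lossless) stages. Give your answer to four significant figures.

79.87 N·m

After the gear mesh (44/30): 78.4 × 1.4667 = 114.99 N·m
After the belt (228/303): 114.99 × 0.75248 = 86.525 N·m
After the gear mesh (24/26): 86.525 × 0.92308 = 79.869 N·m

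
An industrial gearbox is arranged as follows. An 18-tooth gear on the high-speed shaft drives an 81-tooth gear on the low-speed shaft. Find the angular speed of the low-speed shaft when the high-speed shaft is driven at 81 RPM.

the high-speed shaft → the low-speed shaft (gear mesh, 81/18): 81 ÷ 4.5 = 18 RPM

18 RPM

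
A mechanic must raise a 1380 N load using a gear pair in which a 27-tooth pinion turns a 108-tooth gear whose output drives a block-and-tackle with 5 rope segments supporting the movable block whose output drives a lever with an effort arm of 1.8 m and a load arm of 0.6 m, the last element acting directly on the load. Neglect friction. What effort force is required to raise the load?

23 N

Gear pair MA = 108/27 = 4.
Block-and-tackle MA = number of supporting rope parts = 5.
Lever MA = effort arm / load arm = 1.8/0.6 = 3.
Combined ideal MA = 4 × 5 × 3 = 60.
Effort = load / MA = 1380 / 60 = 23 N.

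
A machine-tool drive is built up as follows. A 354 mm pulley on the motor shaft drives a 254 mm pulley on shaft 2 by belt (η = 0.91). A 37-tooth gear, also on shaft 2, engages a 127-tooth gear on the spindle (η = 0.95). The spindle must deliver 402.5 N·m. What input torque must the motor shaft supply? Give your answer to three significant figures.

Overall ratio R = 0.71751 × 3.4324 = 2.4628; overall efficiency η = 0.91 × 0.95 = 0.8645.
Input torque = output torque / (R × η) = 402.5 / (2.4628 × 0.8645) = 189.05 N·m.

189 N·m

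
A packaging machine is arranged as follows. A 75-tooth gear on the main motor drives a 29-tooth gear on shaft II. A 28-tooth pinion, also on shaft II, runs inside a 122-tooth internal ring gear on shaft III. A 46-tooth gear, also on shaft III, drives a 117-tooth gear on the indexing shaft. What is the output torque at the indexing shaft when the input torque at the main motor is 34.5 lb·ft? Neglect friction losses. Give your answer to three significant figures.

Gear mesh: ratio = 29/75 = 0.38667; torque at shaft II = 34.5 × 0.38667 = 13.34 lb·ft.
Internal gear: ratio = 122/28 = 4.3571; torque at shaft III = 13.34 × 4.3571 = 58.124 lb·ft.
Gear mesh: ratio = 117/46 = 2.5435; torque at the indexing shaft = 58.124 × 2.5435 = 147.84 lb·ft.

148 lb·ft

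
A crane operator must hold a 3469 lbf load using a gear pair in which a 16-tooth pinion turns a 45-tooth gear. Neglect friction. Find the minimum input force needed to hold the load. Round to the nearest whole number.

1233 lbf

Gear pair MA = 45/16 = 2.8125.
Effort = load / MA = 3469 / 2.8125 = 1233.4 lbf.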